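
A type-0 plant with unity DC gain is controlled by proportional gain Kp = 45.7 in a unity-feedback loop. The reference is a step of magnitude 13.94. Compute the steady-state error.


e_ss = R/(1 + Kp) = 13.94/(1 + 45.7) = 13.94/46.7000 = 0.2985

0.2985


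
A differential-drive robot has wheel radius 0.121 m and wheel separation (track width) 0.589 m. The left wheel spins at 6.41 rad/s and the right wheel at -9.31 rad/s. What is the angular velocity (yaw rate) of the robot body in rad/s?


omega = r*(wR - wL)/L = 0.121*(-9.31 - (6.41))/0.589 = -3.2294

-3.2294 rad/s


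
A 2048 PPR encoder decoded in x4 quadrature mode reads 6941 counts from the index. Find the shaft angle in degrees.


angle = counts * 360 / (PPR*4) = 6941 * 360 / 8192 = 305.0244

305.0244 degrees


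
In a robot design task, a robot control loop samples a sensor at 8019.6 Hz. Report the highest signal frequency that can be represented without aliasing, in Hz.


f_max = f_s/2 = 8019.6/2 = 4009.8000

4009.8000 Hz


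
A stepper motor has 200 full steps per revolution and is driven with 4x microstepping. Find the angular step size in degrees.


step = 360/(200*4) = 360/800 = 0.4500

0.4500 degrees


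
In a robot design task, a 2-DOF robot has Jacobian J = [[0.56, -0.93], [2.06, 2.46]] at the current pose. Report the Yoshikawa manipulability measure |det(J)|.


det(J) = 0.56*2.46 - (-0.93)*(2.06) = 3.2934
|det(J)| = 3.2934

3.2934


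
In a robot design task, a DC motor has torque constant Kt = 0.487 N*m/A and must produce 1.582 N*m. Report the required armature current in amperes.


I = tau / Kt = 1.582/0.487 = 3.2485

3.2485 A


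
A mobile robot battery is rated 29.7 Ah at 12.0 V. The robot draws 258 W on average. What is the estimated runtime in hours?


E = 29.7*12.0 = 356.4000 Wh
t = E/P = 356.4000/258 = 1.3814

1.3814 hours


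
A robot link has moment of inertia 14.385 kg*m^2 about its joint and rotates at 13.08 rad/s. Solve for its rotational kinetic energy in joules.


KE = (1/2)*I*omega^2 = 0.5*14.385*13.08^2 = 1230.5389

1230.5389 J


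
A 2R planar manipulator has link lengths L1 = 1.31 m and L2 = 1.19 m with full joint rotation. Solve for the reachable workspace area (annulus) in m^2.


r_max = L1 + L2 = 2.5000, r_min = |L1 - L2| = 0.1200
A = pi*(r_max^2 - r_min^2) = pi*(6.2500 - 0.0144) = 19.5897

19.5897 m^2


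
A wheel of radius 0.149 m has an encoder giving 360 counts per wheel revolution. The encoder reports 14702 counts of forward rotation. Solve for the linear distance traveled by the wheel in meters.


revs = 14702/360 = 40.838889
d = revs * 2*pi*r = 40.838889 * 2*pi*0.149 = 38.2331

38.2331 m


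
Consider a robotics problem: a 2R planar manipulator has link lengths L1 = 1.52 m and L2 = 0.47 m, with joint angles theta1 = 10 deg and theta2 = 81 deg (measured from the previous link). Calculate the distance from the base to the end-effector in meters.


x = L1*cos(th1) + L2*cos(th1+th2) = 1.488705
y = L1*sin(th1) + L2*sin(th1+th2) = 0.733874
d = sqrt(x^2 + y^2) = sqrt(2.216243 + 0.538571) = 1.6598

1.6598 m


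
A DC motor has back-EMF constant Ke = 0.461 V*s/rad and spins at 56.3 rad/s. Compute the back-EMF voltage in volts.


V_emf = Ke * omega = 0.461*56.3 = 25.9543

25.9543 V


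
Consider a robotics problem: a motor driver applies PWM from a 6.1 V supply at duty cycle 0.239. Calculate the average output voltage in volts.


V_avg = V_supply * D = 6.1*0.239 = 1.4579

1.4579 V


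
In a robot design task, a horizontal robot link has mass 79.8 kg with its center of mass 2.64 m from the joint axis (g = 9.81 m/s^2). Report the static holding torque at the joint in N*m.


tau = m*g*L = 79.8 * 9.81 * 2.64 = 2066.6923

2066.6923 N*m


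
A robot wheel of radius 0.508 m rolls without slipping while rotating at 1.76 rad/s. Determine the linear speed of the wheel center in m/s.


v = omega * r = 1.76 * 0.508 = 0.8941

0.8941 m/s


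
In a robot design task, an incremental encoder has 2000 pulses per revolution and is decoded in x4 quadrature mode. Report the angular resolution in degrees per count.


resolution = 360 / (PPR * 4) = 360 / 8000 = 0.0450

0.0450 degrees


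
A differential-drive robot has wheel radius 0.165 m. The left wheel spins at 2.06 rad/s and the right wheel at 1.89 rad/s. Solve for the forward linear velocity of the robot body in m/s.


v = r*(wR + wL)/2 = 0.165*(1.89 + 2.06)/2 = 0.3259

0.3259 m/s


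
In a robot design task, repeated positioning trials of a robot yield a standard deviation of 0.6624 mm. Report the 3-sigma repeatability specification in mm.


repeatability = 3*sigma = 3*0.6624 = 1.9872

1.9872 mm


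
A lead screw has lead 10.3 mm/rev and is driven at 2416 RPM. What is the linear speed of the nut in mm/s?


v = lead * (RPM/60) = 10.3*2416/60 = 414.7467

414.7467 mm/s


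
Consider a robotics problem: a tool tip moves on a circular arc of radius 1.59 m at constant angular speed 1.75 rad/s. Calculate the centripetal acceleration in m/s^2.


a_c = omega^2 * r = 1.75^2 * 1.59 = 4.8694

4.8694 m/s^2


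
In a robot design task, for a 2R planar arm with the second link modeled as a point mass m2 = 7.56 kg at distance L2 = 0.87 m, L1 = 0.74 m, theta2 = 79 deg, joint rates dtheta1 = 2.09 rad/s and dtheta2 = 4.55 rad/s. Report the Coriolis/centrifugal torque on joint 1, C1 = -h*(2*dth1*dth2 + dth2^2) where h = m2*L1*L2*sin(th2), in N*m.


h = m2*L1*L2*sin(th2) = 7.56*0.74*0.87*sin(79 deg) = 4.777705
C1 = -h*(2*2.09*4.55 + 4.55^2) = -4.777705*39.7215 = -189.7776

-189.7776 N*m


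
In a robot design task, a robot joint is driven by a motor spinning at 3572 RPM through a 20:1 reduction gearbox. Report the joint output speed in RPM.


omega_joint = omega_motor / N = 3572 / 20 = 178.6000

178.6000 RPM


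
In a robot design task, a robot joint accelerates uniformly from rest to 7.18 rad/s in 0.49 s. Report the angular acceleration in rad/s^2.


alpha = delta_omega / t = 7.18 / 0.49 = 14.6531

14.6531 rad/s^2


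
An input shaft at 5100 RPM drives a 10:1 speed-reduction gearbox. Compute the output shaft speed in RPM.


omega_out = omega_in / N = 5100 / 10 = 510.0000

510.0000 RPM


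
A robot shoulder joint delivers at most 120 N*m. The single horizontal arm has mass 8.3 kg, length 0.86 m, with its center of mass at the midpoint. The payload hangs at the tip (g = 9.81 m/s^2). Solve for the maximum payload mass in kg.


tau_arm = m_arm*g*(L/2) = 8.3*9.81*0.86/2 = 35.0119 N*m
tau_payload = tau_max - tau_arm = 120 - 35.0119 = 84.9881
m_payload = tau_payload / (g*L) = 84.9881 / (9.81*0.86) = 10.0737

10.0737 kg


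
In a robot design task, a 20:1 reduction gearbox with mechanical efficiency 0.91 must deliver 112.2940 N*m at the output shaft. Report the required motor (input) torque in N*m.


tau_in = tau_out / (N * eta) = 112.2940 / (20 * 0.91) = 6.1700

6.1700 N*m


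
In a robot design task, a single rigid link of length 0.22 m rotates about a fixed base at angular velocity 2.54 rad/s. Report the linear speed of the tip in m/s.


v = L*omega = 0.22 * 2.54 = 0.5588

0.5588 m/s


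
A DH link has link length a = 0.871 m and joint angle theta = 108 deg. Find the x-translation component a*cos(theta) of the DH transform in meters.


a*cos(theta) = 0.871*cos(108 deg) = -0.2692

-0.2692 m


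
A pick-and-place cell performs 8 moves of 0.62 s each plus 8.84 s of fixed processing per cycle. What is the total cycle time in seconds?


T = 8*0.62 + 8.84 = 13.8000

13.8000 s


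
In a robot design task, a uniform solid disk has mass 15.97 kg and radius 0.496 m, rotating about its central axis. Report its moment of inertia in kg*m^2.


I = (1/2)*m*R^2 = 0.5*15.97*0.496^2 = 1.9644

1.9644 kg*m^2


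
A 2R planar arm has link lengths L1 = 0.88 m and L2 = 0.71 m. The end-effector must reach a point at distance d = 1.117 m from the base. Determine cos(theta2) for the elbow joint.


cos(th2) = (d^2 - L1^2 - L2^2)/(2*L1*L2) = (1.117^2 - 0.88^2 - 0.71^2)/(2*0.88*0.71) = -0.0247

-0.0247


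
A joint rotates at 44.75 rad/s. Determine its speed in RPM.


RPM = 44.75 * 60/(2*pi) = 427.3310

427.3310 RPM


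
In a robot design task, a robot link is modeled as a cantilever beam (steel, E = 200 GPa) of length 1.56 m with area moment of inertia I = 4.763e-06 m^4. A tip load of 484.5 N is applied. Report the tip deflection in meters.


delta = F*L^3/(3*E*I) = 484.5*1.56^3/(3*2.000e+11*4.763e-06)
      = 1839.363552/2857800 = 6.4363e-04

6.4363e-04 m


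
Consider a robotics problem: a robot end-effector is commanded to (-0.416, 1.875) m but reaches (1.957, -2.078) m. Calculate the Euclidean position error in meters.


dx = 1.957 - (-0.416) = 2.3730, dy = -2.078 - (1.875) = -3.9530
err = sqrt(5.631129 + 15.626209) = 4.6106

4.6106 m


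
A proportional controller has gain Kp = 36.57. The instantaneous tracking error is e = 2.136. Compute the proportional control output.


u_P = Kp * e = 36.57 * 2.136 = 78.1135

78.1135


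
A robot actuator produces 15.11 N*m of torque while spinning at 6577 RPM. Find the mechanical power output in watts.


omega = 6577 * 2*pi/60 = 688.741829 rad/s
P = tau * omega = 15.11 * 688.741829 = 10406.8890

10406.8890 W


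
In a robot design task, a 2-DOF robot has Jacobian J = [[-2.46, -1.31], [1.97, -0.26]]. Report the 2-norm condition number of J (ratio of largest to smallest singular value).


JJ^T eigenvalues: trace(JJ^T) = 11.7162, det(JJ^T) = det(J)^2 = 10.37033209
s_max^2 = (11.7162 + sqrt(95.78801408))/2 = 10.75166757
s_min^2 = (11.7162 - sqrt(95.78801408))/2 = 0.96453243
kappa = s_max/s_min = sqrt(10.75166757/0.96453243) = 3.3387

3.3387


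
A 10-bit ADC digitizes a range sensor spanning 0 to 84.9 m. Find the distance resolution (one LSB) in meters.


res = range / 2^n = 84.9/2^10 = 84.9/1024 = 0.0829

0.0829 m


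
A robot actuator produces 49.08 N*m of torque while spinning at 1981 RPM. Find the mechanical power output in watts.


omega = 1981 * 2*pi/60 = 207.449835 rad/s
P = tau * omega = 49.08 * 207.449835 = 10181.6379

10181.6379 W


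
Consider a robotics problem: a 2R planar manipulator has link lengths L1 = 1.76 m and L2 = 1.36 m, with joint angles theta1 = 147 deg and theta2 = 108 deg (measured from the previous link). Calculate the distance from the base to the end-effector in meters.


x = L1*cos(th1) + L2*cos(th1+th2) = -1.828054
y = L1*sin(th1) + L2*sin(th1+th2) = -0.355094
d = sqrt(x^2 + y^2) = sqrt(3.341781 + 0.126092) = 1.8622

1.8622 m


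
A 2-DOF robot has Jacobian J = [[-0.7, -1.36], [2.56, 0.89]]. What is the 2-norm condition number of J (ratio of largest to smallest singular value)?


JJ^T eigenvalues: trace(JJ^T) = 9.6853, det(JJ^T) = det(J)^2 = 8.17159396
s_max^2 = (9.6853 + sqrt(61.11866025))/2 = 8.75157121
s_min^2 = (9.6853 - sqrt(61.11866025))/2 = 0.93372879
kappa = s_max/s_min = sqrt(8.75157121/0.93372879) = 3.0615

3.0615


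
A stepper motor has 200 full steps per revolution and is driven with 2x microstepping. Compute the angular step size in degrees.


step = 360/(200*2) = 360/400 = 0.9000

0.9000 degrees


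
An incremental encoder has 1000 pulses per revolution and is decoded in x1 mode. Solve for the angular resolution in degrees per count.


resolution = 360 / (PPR * 1) = 360 / 1000 = 0.3600

0.3600 degrees


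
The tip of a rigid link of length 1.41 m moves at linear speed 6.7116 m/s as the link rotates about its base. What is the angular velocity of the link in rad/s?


omega = v / L = 6.7116 / 1.41 = 4.7600

4.7600 rad/s


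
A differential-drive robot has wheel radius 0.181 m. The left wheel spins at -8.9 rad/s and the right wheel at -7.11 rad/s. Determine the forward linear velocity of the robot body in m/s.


v = r*(wR + wL)/2 = 0.181*(-7.11 + -8.9)/2 = -1.4489

-1.4489 m/s


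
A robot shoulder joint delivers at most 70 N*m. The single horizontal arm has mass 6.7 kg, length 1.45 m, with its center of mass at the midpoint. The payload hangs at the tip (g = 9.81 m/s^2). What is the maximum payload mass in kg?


tau_arm = m_arm*g*(L/2) = 6.7*9.81*1.45/2 = 47.6521 N*m
tau_payload = tau_max - tau_arm = 70 - 47.6521 = 22.3479
m_payload = tau_payload / (g*L) = 22.3479 / (9.81*1.45) = 1.5711

1.5711 kg


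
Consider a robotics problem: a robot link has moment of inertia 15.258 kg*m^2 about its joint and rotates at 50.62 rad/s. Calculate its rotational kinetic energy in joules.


KE = (1/2)*I*omega^2 = 0.5*15.258*50.62^2 = 19548.4306

19548.4306 J


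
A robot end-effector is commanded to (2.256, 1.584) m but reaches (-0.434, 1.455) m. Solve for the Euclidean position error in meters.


dx = -0.434 - (2.256) = -2.6900, dy = 1.455 - (1.584) = -0.1290
err = sqrt(7.236100 + 0.016641) = 2.6931

2.6931 m


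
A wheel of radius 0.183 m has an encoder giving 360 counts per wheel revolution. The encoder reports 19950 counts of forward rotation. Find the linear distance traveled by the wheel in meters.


revs = 19950/360 = 55.416667
d = revs * 2*pi*r = 55.416667 * 2*pi*0.183 = 63.7194

63.7194 m


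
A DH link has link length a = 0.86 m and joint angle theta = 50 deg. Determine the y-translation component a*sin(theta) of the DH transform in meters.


a*sin(theta) = 0.86*sin(50 deg) = 0.6588

0.6588 m


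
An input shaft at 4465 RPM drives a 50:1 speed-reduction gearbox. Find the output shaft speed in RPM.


omega_out = omega_in / N = 4465 / 50 = 89.3000

89.3000 RPM


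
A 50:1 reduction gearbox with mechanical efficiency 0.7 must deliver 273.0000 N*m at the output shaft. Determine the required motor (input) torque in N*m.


tau_in = tau_out / (N * eta) = 273.0000 / (50 * 0.7) = 7.8000

7.8000 N*m


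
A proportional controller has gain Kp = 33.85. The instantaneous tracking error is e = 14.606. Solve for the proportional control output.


u_P = Kp * e = 33.85 * 14.606 = 494.4131

494.4131


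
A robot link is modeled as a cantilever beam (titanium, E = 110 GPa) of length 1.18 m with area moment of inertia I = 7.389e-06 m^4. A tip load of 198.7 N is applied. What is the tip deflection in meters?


delta = F*L^3/(3*E*I) = 198.7*1.18^3/(3*1.100e+11*7.389e-06)
      = 326.4704584/2438370 = 1.3389e-04

1.3389e-04 m


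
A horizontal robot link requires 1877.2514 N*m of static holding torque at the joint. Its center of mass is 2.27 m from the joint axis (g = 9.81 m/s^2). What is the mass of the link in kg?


m = tau / (g*L) = 1877.2514 / (9.81 * 2.27) = 84.3000

84.3000 kg


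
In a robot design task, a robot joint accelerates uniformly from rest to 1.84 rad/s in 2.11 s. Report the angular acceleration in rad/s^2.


alpha = delta_omega / t = 1.84 / 2.11 = 0.8720

0.8720 rad/s^2


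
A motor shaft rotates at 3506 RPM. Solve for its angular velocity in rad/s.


omega = 3506 * 2*pi/60 = 367.1475

367.1475 rad/s


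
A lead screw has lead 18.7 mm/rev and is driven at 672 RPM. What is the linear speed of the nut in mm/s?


v = lead * (RPM/60) = 18.7*672/60 = 209.4400

209.4400 mm/s


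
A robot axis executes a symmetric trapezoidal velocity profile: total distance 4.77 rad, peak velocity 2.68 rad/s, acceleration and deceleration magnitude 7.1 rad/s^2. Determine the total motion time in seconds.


t_acc = v/a = 2.68/7.1 = 0.377465 s
d_acc = v^2/(2a) = 0.505803 rad (each ramp)
d_cruise = 4.77 - 2*0.505803 = 3.758394 rad
t_cruise = 3.758394/2.68 = 1.402386 s
t_total = 2*0.377465 + 1.402386 = 2.1573

2.1573 s


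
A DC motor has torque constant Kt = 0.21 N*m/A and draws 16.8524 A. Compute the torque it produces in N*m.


tau = Kt * I = 0.21*16.8524 = 3.5390

3.5390 N*m


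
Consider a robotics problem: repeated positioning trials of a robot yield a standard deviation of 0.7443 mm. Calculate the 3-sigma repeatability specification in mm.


repeatability = 3*sigma = 3*0.7443 = 2.2329

2.2329 mm


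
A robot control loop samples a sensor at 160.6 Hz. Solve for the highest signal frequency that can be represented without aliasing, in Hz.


f_max = f_s/2 = 160.6/2 = 80.3000

80.3000 Hz


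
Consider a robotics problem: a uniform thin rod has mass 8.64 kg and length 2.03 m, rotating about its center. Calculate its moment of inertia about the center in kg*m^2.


I = (1/12)*m*L^2 = (1/12)*8.64*2.03^2 = 2.9670

2.9670 kg*m^2


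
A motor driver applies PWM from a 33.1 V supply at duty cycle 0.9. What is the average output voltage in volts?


V_avg = V_supply * D = 33.1*0.9 = 29.7900

29.7900 V


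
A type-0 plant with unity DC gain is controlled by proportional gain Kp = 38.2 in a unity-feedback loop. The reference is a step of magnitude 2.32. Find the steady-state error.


e_ss = R/(1 + Kp) = 2.32/(1 + 38.2) = 2.32/39.2000 = 0.0592

0.0592


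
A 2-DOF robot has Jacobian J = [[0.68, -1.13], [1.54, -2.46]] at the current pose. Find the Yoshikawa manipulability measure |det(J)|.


det(J) = 0.68*-2.46 - (-1.13)*(1.54) = 0.0674
|det(J)| = 0.0674

0.0674


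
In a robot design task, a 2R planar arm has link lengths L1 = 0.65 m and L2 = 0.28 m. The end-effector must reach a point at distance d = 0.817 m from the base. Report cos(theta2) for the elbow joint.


cos(th2) = (d^2 - L1^2 - L2^2)/(2*L1*L2) = (0.817^2 - 0.65^2 - 0.28^2)/(2*0.65*0.28) = 0.4577

0.4577


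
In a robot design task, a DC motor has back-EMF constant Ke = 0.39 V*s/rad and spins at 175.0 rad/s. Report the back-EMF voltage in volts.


V_emf = Ke * omega = 0.39*175.0 = 68.2500

68.2500 V


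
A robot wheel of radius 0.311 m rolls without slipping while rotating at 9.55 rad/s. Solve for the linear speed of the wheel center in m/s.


v = omega * r = 9.55 * 0.311 = 2.9701

2.9701 m/s


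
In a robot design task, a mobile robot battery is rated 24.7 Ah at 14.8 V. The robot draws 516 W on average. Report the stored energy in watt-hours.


E = capacity * V = 24.7*14.8 = 365.5600

365.5600 Wh


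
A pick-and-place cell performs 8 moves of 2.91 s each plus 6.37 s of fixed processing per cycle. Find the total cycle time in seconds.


T = 8*2.91 + 6.37 = 29.6500

29.6500 s


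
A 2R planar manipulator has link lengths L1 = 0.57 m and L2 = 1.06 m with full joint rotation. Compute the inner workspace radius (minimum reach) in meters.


r_min = |L1 - L2| = |0.57 - 1.06| = 0.4900

0.4900 m


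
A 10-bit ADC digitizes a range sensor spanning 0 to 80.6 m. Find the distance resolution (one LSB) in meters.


res = range / 2^n = 80.6/2^10 = 80.6/1024 = 0.0787

0.0787 m


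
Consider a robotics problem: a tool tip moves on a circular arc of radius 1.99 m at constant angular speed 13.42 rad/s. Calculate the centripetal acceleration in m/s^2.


a_c = omega^2 * r = 13.42^2 * 1.99 = 358.3918

358.3918 m/s^2


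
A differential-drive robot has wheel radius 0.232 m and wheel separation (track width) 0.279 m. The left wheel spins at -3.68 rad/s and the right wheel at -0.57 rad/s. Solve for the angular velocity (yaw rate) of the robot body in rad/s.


omega = r*(wR - wL)/L = 0.232*(-0.57 - (-3.68))/0.279 = 2.5861

2.5861 rad/s


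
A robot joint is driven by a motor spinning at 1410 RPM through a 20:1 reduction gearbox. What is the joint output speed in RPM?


omega_joint = omega_motor / N = 1410 / 20 = 70.5000

70.5000 RPM


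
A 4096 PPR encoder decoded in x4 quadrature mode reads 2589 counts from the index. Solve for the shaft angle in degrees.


angle = counts * 360 / (PPR*4) = 2589 * 360 / 16384 = 56.8872

56.8872 degrees


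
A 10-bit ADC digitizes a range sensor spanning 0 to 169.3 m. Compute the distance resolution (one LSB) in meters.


res = range / 2^n = 169.3/2^10 = 169.3/1024 = 0.1653

0.1653 m


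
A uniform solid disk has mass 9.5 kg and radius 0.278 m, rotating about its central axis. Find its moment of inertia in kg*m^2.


I = (1/2)*m*R^2 = 0.5*9.5*0.278^2 = 0.3671

0.3671 kg*m^2


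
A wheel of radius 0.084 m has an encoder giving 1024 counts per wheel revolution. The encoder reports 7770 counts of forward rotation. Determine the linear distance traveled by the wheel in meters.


revs = 7770/1024 = 7.587891
d = revs * 2*pi*r = 7.587891 * 2*pi*0.084 = 4.0048

4.0048 m


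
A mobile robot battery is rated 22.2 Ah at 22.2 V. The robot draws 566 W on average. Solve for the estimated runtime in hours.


E = 22.2*22.2 = 492.8400 Wh
t = E/P = 492.8400/566 = 0.8707

0.8707 hours


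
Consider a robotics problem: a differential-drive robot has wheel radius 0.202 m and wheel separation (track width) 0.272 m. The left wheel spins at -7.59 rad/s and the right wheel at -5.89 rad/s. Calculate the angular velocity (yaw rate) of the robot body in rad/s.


omega = r*(wR - wL)/L = 0.202*(-5.89 - (-7.59))/0.272 = 1.2625

1.2625 rad/s


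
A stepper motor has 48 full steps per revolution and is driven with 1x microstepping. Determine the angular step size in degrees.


step = 360/(48*1) = 360/48 = 7.5000

7.5000 degrees


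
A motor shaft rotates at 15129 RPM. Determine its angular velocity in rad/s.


omega = 15129 * 2*pi/60 = 1584.3052

1584.3052 rad/s


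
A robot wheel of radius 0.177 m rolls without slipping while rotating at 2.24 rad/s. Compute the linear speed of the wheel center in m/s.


v = omega * r = 2.24 * 0.177 = 0.3965

0.3965 m/s


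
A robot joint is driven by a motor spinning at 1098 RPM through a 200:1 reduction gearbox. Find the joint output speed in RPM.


omega_joint = omega_motor / N = 1098 / 200 = 5.4900

5.4900 RPM


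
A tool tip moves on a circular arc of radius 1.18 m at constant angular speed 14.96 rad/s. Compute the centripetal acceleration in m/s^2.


a_c = omega^2 * r = 14.96^2 * 1.18 = 264.0859

264.0859 m/s^2


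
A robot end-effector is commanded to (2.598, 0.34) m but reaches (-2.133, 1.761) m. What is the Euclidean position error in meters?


dx = -2.133 - (2.598) = -4.7310, dy = 1.761 - (0.34) = 1.4210
err = sqrt(22.382361 + 2.019241) = 4.9398

4.9398 m


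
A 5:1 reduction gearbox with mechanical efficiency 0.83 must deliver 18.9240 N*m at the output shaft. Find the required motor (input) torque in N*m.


tau_in = tau_out / (N * eta) = 18.9240 / (5 * 0.83) = 4.5600

4.5600 N*m


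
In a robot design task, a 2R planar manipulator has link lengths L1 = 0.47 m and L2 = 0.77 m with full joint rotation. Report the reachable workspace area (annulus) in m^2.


r_max = L1 + L2 = 1.2400, r_min = |L1 - L2| = 0.3000
A = pi*(r_max^2 - r_min^2) = pi*(1.5376 - 0.0900) = 4.5478

4.5478 m^2


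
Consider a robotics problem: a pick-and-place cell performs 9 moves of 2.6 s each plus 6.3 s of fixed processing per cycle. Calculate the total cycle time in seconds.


T = 9*2.6 + 6.3 = 29.7000

29.7000 s


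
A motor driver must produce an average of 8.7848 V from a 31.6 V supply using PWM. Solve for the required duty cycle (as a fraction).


D = V_avg/V_supply = 8.7848/31.6 = 0.2780

0.2780


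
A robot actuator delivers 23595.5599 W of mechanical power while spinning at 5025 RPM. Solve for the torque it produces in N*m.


omega = 5025 * 2*pi/60 = 526.216769 rad/s
tau = P / omega = 23595.5599 / 526.216769 = 44.8400

44.8400 N*m


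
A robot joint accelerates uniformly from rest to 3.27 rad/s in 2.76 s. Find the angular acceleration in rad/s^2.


alpha = delta_omega / t = 3.27 / 2.76 = 1.1848

1.1848 rad/s^2


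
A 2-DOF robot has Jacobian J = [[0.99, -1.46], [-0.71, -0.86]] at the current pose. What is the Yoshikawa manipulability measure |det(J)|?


det(J) = 0.99*-0.86 - (-1.46)*(-0.71) = -1.8880
|det(J)| = 1.8880

1.8880


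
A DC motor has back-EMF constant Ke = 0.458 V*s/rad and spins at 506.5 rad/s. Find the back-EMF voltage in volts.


V_emf = Ke * omega = 0.458*506.5 = 231.9770

231.9770 V


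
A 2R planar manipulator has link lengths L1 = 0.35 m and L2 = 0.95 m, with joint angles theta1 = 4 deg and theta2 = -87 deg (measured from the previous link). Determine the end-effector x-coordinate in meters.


x = L1*cos(th1) + L2*cos(th1+th2) = 0.35*cos(4 deg) + 0.95*cos(-83 deg) = 0.4649

0.4649 m


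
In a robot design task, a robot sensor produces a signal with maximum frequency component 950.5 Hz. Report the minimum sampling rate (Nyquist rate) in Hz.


f_s,min = 2*f_max = 2*950.5 = 1901.0000

1901.0000 Hz


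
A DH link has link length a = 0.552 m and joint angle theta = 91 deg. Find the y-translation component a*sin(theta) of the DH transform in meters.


a*sin(theta) = 0.552*sin(91 deg) = 0.5519

0.5519 m


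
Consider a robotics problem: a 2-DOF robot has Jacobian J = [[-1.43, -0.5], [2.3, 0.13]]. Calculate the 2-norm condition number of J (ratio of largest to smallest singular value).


JJ^T eigenvalues: trace(JJ^T) = 7.6018, det(JJ^T) = det(J)^2 = 0.92948881
s_max^2 = (7.6018 + sqrt(54.06940800))/2 = 7.47749516
s_min^2 = (7.6018 - sqrt(54.06940800))/2 = 0.12430484
kappa = s_max/s_min = sqrt(7.47749516/0.12430484) = 7.7559

7.7559


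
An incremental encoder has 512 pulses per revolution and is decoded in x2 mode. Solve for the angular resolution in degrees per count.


resolution = 360 / (PPR * 2) = 360 / 1024 = 0.3516

0.3516 degrees


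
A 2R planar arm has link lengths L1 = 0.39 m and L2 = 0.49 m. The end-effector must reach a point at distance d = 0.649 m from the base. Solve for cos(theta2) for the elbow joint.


cos(th2) = (d^2 - L1^2 - L2^2)/(2*L1*L2) = (0.649^2 - 0.39^2 - 0.49^2)/(2*0.39*0.49) = 0.0759

0.0759


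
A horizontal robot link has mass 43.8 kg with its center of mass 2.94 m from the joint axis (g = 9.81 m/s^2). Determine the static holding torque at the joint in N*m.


tau = m*g*L = 43.8 * 9.81 * 2.94 = 1263.2533

1263.2533 N*m


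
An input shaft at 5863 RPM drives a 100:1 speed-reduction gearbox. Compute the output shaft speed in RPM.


omega_out = omega_in / N = 5863 / 100 = 58.6300

58.6300 RPM


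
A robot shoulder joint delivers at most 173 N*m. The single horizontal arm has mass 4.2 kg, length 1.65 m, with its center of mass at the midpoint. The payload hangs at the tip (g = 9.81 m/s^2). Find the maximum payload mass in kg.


tau_arm = m_arm*g*(L/2) = 4.2*9.81*1.65/2 = 33.9916 N*m
tau_payload = tau_max - tau_arm = 173 - 33.9916 = 139.0084
m_payload = tau_payload / (g*L) = 139.0084 / (9.81*1.65) = 8.5879

8.5879 kg


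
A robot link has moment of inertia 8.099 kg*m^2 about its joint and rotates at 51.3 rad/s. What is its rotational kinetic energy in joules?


KE = (1/2)*I*omega^2 = 0.5*8.099*51.3^2 = 10657.0287

10657.0287 J


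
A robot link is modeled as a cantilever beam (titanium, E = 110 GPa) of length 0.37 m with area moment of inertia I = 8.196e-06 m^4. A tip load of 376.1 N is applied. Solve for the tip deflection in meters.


delta = F*L^3/(3*E*I) = 376.1*0.37^3/(3*1.100e+11*8.196e-06)
      = 19.0505933/2704680 = 7.0436e-06

7.0436e-06 m


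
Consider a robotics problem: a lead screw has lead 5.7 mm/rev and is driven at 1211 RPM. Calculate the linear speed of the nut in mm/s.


v = lead * (RPM/60) = 5.7*1211/60 = 115.0450

115.0450 mm/s


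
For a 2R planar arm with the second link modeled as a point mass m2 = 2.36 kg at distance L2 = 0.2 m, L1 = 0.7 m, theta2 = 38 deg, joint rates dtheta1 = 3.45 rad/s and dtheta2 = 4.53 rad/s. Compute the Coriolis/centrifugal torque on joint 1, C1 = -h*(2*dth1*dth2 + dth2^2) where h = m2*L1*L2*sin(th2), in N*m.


h = m2*L1*L2*sin(th2) = 2.36*0.7*0.2*sin(38 deg) = 0.203415
C1 = -h*(2*3.45*4.53 + 4.53^2) = -0.203415*51.7779 = -10.5324

-10.5324 N*m


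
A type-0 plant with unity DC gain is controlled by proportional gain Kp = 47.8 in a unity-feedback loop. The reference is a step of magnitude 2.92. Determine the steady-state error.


e_ss = R/(1 + Kp) = 2.92/(1 + 47.8) = 2.92/48.8000 = 0.0598

0.0598


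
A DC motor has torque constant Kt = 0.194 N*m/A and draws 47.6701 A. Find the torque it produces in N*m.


tau = Kt * I = 0.194*47.6701 = 9.2480

9.2480 N*m


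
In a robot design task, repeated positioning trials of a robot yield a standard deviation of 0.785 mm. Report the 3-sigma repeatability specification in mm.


repeatability = 3*sigma = 3*0.785 = 2.3550

2.3550 mm


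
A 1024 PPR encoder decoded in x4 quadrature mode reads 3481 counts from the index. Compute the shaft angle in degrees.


angle = counts * 360 / (PPR*4) = 3481 * 360 / 4096 = 305.9473

305.9473 degrees


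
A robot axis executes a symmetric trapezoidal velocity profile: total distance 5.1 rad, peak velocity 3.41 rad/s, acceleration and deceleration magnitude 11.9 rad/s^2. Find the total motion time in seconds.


t_acc = v/a = 3.41/11.9 = 0.286555 s
d_acc = v^2/(2a) = 0.488576 rad (each ramp)
d_cruise = 5.1 - 2*0.488576 = 4.122848 rad
t_cruise = 4.122848/3.41 = 1.209046 s
t_total = 2*0.286555 + 1.209046 = 1.7822

1.7822 s


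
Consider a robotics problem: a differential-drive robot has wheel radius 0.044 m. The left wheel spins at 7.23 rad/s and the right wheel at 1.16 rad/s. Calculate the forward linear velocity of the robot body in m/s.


v = r*(wR + wL)/2 = 0.044*(1.16 + 7.23)/2 = 0.1846

0.1846 m/s


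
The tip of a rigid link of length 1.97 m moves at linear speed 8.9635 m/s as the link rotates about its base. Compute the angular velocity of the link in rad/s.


omega = v / L = 8.9635 / 1.97 = 4.5500

4.5500 rad/s


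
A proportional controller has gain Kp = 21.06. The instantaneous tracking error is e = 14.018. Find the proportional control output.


u_P = Kp * e = 21.06 * 14.018 = 295.2191

295.2191


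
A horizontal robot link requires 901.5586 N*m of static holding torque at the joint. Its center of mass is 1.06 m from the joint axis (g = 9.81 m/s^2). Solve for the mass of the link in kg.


m = tau / (g*L) = 901.5586 / (9.81 * 1.06) = 86.7000

86.7000 kg


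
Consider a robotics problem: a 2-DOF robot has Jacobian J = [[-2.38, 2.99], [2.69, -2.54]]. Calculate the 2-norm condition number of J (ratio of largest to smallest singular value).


JJ^T eigenvalues: trace(JJ^T) = 28.2922, det(JJ^T) = det(J)^2 = 3.99160441
s_max^2 = (28.2922 + sqrt(784.48216320))/2 = 28.15040437
s_min^2 = (28.2922 - sqrt(784.48216320))/2 = 0.14179563
kappa = s_max/s_min = sqrt(28.15040437/0.14179563) = 14.0900

14.0900


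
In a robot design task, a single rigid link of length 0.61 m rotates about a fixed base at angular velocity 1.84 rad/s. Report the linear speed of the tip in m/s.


v = L*omega = 0.61 * 1.84 = 1.1224

1.1224 m/s


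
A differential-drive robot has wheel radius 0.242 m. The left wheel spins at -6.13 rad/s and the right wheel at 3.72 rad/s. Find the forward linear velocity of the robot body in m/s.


v = r*(wR + wL)/2 = 0.242*(3.72 + -6.13)/2 = -0.2916

-0.2916 m/s


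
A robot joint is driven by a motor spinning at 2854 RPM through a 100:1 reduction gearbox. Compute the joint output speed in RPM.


omega_joint = omega_motor / N = 2854 / 100 = 28.5400

28.5400 RPM


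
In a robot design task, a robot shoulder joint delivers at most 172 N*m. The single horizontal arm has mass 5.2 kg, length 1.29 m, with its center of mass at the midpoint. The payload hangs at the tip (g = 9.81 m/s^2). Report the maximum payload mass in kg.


tau_arm = m_arm*g*(L/2) = 5.2*9.81*1.29/2 = 32.9027 N*m
tau_payload = tau_max - tau_arm = 172 - 32.9027 = 139.0973
m_payload = tau_payload / (g*L) = 139.0973 / (9.81*1.29) = 10.9916

10.9916 kg


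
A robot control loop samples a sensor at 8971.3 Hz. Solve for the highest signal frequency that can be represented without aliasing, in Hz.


f_max = f_s/2 = 8971.3/2 = 4485.6500

4485.6500 Hz


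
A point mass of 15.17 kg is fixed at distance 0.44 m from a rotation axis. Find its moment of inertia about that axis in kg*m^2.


I = m*r^2 = 15.17*0.44^2 = 2.9369

2.9369 kg*m^2


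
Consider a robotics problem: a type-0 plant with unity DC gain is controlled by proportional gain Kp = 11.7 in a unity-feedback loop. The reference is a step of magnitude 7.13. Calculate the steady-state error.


e_ss = R/(1 + Kp) = 7.13/(1 + 11.7) = 7.13/12.7000 = 0.5614

0.5614


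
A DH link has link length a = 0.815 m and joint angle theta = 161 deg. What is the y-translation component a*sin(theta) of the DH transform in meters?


a*sin(theta) = 0.815*sin(161 deg) = 0.2653

0.2653 m


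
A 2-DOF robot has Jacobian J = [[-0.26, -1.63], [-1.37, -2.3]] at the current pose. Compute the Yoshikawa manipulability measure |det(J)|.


det(J) = -0.26*-2.3 - (-1.63)*(-1.37) = -1.6351
|det(J)| = 1.6351

1.6351


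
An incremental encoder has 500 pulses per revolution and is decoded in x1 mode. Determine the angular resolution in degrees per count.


resolution = 360 / (PPR * 1) = 360 / 500 = 0.7200

0.7200 degrees


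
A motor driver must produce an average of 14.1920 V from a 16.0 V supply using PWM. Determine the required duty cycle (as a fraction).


D = V_avg/V_supply = 14.1920/16.0 = 0.8870

0.8870


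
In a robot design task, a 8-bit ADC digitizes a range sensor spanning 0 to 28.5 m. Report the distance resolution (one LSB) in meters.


res = range / 2^n = 28.5/2^8 = 28.5/256 = 0.1113

0.1113 m


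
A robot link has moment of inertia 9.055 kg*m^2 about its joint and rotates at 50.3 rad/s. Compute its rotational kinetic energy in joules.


KE = (1/2)*I*omega^2 = 0.5*9.055*50.3^2 = 11454.9825

11454.9825 J


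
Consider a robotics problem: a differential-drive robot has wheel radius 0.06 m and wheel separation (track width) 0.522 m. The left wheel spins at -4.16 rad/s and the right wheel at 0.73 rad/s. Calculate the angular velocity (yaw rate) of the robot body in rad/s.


omega = r*(wR - wL)/L = 0.06*(0.73 - (-4.16))/0.522 = 0.5621

0.5621 rad/s


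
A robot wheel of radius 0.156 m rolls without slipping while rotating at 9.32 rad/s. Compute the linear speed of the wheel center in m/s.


v = omega * r = 9.32 * 0.156 = 1.4539

1.4539 m/s


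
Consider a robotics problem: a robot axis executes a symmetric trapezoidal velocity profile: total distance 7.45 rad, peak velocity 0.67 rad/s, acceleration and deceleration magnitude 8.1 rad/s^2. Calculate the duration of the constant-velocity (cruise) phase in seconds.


t_acc = v/a = 0.082716 s, d_acc = v^2/(2a) = 0.027710 rad each
d_cruise = 7.45 - 2*0.027710 = 7.394580 rad
t_cruise = d_cruise/v = 7.394580/0.67 = 11.0367

11.0367 s


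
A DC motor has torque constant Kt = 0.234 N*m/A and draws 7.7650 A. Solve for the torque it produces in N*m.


tau = Kt * I = 0.234*7.7650 = 1.8170

1.8170 N*m


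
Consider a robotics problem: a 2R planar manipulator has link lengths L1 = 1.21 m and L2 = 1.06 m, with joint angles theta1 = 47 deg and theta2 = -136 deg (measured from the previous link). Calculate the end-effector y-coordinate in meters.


y = L1*sin(th1) + L2*sin(th1+th2) = 1.21*sin(47 deg) + 1.06*sin(-89 deg) = -0.1749

-0.1749 m


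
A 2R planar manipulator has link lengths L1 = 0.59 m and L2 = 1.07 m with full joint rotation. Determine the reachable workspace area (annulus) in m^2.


r_max = L1 + L2 = 1.6600, r_min = |L1 - L2| = 0.4800
A = pi*(r_max^2 - r_min^2) = pi*(2.7556 - 0.2304) = 7.9331

7.9331 m^2


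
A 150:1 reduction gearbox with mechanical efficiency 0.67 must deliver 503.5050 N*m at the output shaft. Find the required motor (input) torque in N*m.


tau_in = tau_out / (N * eta) = 503.5050 / (150 * 0.67) = 5.0100

5.0100 N*m


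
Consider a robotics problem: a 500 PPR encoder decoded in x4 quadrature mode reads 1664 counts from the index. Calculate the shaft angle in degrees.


angle = counts * 360 / (PPR*4) = 1664 * 360 / 2000 = 299.5200

299.5200 degrees


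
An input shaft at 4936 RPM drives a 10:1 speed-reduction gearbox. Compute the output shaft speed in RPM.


omega_out = omega_in / N = 4936 / 10 = 493.6000

493.6000 RPM


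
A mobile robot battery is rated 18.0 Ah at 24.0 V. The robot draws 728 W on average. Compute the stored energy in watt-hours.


E = capacity * V = 18.0*24.0 = 432.0000

432.0000 Wh


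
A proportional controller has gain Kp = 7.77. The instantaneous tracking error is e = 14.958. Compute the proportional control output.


u_P = Kp * e = 7.77 * 14.958 = 116.2237

116.2237


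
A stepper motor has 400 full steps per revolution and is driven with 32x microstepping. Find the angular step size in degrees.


step = 360/(400*32) = 360/12800 = 0.0281

0.0281 degrees


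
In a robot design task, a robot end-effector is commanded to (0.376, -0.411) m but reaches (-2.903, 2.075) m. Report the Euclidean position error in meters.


dx = -2.903 - (0.376) = -3.2790, dy = 2.075 - (-0.411) = 2.4860
err = sqrt(10.751841 + 6.180196) = 4.1149

4.1149 m


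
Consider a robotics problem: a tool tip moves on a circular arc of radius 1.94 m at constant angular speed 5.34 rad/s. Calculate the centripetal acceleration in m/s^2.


a_c = omega^2 * r = 5.34^2 * 1.94 = 55.3203

55.3203 m/s^2


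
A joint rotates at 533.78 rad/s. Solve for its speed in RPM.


RPM = 533.78 * 60/(2*pi) = 5097.2235

5097.2235 RPM


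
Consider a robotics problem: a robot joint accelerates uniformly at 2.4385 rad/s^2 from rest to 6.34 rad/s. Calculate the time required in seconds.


t = delta_omega / alpha = 6.34 / 2.4385 = 2.6000

2.6000 s


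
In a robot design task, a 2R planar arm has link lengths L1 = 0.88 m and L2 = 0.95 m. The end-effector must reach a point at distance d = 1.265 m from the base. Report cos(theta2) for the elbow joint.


cos(th2) = (d^2 - L1^2 - L2^2)/(2*L1*L2) = (1.265^2 - 0.88^2 - 0.95^2)/(2*0.88*0.95) = -0.0459

-0.0459


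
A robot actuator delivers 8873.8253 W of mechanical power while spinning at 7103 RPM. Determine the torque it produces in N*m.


omega = 7103 * 2*pi/60 = 743.824421 rad/s
tau = P / omega = 8873.8253 / 743.824421 = 11.9300

11.9300 N*m


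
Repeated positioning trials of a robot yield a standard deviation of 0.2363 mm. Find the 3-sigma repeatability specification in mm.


repeatability = 3*sigma = 3*0.2363 = 0.7089

0.7089 mm


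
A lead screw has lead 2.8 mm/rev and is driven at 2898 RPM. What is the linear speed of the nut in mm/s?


v = lead * (RPM/60) = 2.8*2898/60 = 135.2400

135.2400 mm/s


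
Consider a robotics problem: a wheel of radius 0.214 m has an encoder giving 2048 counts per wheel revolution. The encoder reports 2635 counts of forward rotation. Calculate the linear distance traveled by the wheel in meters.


revs = 2635/2048 = 1.286621
d = revs * 2*pi*r = 1.286621 * 2*pi*0.214 = 1.7300

1.7300 m


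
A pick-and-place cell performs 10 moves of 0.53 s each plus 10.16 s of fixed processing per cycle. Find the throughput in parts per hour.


T_cycle = 10*0.53 + 10.16 = 15.4600 s
rate = 3600/T = 232.8590

232.8590 parts/hour


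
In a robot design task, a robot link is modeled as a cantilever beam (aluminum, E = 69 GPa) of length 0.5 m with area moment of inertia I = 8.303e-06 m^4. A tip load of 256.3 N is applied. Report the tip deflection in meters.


delta = F*L^3/(3*E*I) = 256.3*0.5^3/(3*6.900e+10*8.303e-06)
      = 32.0375/1718721 = 1.8640e-05

1.8640e-05 m


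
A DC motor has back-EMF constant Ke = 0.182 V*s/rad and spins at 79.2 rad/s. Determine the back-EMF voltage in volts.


V_emf = Ke * omega = 0.182*79.2 = 14.4144

14.4144 V


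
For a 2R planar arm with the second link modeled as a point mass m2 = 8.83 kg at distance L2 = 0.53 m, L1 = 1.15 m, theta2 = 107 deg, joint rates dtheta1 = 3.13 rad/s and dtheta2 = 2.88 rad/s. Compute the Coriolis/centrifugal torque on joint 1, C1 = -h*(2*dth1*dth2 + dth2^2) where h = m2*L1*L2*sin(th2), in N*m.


h = m2*L1*L2*sin(th2) = 8.83*1.15*0.53*sin(107 deg) = 5.146722
C1 = -h*(2*3.13*2.88 + 2.88^2) = -5.146722*26.3232 = -135.4782

-135.4782 N*m
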